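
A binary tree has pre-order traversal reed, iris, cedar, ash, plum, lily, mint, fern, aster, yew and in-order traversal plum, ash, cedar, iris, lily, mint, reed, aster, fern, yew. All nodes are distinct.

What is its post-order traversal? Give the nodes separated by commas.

plum, ash, cedar, mint, lily, iris, aster, yew, fern, reed

The first element of pre-order is the root; it splits in-order into left and right subtrees.
Root reed: left subtree has 6 nodes {plum, ash, cedar, iris, lily, mint}, right has 3 {aster, fern, yew}.
  Root iris: left subtree has 3 nodes {plum, ash, cedar}, right has 2 {lily, mint}.
    Root cedar: left subtree has 2 nodes {plum, ash}, right has 0 { }.
      Root ash: left subtree has 1 node {plum}, right has 0 { }.
    Root lily: left subtree has 0 nodes { }, right has 1 {mint}.
  Root fern: left subtree has 1 node {aster}, right has 1 {yew}.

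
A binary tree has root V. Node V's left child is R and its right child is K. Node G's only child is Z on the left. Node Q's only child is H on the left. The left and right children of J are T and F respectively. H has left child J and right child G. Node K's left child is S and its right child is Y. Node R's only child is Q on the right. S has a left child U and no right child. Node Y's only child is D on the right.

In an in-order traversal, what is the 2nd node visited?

T

In-order visits the left subtree, then the node, then the right subtree.
At V: go left to R.
  At R: no left child.
  Visit R.
  At R: go right to Q.
    At Q: go left to H.
      At H: go left to J.
        At J: go left to T.
          T is a leaf — visit T.
        Visit J.
        At J: go right to F.
          F is a leaf — visit F.
      Visit H.
      At H: go right to G.
        At G: go left to Z.
          Z is a leaf — visit Z.
        Visit G.
        At G: no right child.
    Visit Q.
    At Q: no right child.
Visit V.
At V: go right to K.
  At K: go left to S.
    At S: go left to U.
      U is a leaf — visit U.
    Visit S.
    At S: no right child.
  Visit K.
  At K: go right to Y.
    At Y: no left child.
    Visit Y.
    At Y: go right to D.
      D is a leaf — visit D.
Full in-order sequence: R, T, J, F, H, Z, G, Q, V, U, S, K, Y, D.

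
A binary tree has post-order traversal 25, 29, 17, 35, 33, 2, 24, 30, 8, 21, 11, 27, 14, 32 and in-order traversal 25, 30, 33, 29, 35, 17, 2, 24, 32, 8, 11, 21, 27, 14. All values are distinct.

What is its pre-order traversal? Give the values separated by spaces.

The last element of post-order is the root; it splits in-order into left and right subtrees.
Root 32: left subtree has 8 nodes {25, 30, 33, 29, 35, 17, 2, 24}, right has 5 {8, 11, 21, 27, 14}.
  Root 30: left subtree has 1 node {25}, right has 6 {33, 29, 35, 17, 2, 24}.
    Root 24: left subtree has 5 nodes {33, 29, 35, 17, 2}, right has 0 { }.
      Root 2: left subtree has 4 nodes {33, 29, 35, 17}, right has 0 { }.
        Root 33: left subtree has 0 nodes { }, right has 3 {29, 35, 17}.
          Root 35: left subtree has 1 node {29}, right has 1 {17}.
  Root 14: left subtree has 4 nodes {8, 11, 21, 27}, right has 0 { }.
    Root 27: left subtree has 3 nodes {8, 11, 21}, right has 0 { }.
      Root 11: left subtree has 1 node {8}, right has 1 {21}.

32 30 25 24 2 33 35 29 17 14 27 11 8 21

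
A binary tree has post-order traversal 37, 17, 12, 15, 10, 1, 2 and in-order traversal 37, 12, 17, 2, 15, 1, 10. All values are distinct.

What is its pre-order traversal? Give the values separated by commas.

2, 12, 37, 17, 1, 15, 10

The last element of post-order is the root; it splits in-order into left and right subtrees.
Root 2: left subtree has 3 nodes {37, 12, 17}, right has 3 {15, 1, 10}.
  Root 12: left subtree has 1 node {37}, right has 1 {17}.
  Root 1: left subtree has 1 node {15}, right has 1 {10}.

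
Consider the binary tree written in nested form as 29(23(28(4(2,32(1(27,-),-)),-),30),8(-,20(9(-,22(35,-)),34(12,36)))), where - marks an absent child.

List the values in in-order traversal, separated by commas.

In-order visits the left subtree, then the node, then the right subtree.
At 29: go left to 23.
  At 23: go left to 28.
    At 28: go left to 4.
      At 4: go left to 2.
        2 is a leaf — visit 2.
      Visit 4.
      At 4: go right to 32.
        At 32: go left to 1.
          At 1: go left to 27.
            27 is a leaf — visit 27.
          Visit 1.
          At 1: no right child.
        Visit 32.
        At 32: no right child.
    Visit 28.
    At 28: no right child.
  Visit 23.
  At 23: go right to 30.
    30 is a leaf — visit 30.
Visit 29.
At 29: go right to 8.
  At 8: no left child.
  Visit 8.
  At 8: go right to 20.
    At 20: go left to 9.
      At 9: no left child.
      Visit 9.
      At 9: go right to 22.
        At 22: go left to 35.
          35 is a leaf — visit 35.
        Visit 22.
        At 22: no right child.
    Visit 20.
    At 20: go right to 34.
      At 34: go left to 12.
        12 is a leaf — visit 12.
      Visit 34.
      At 34: go right to 36.
        36 is a leaf — visit 36.

2, 4, 27, 1, 32, 28, 23, 30, 29, 8, 9, 35, 22, 20, 12, 34, 36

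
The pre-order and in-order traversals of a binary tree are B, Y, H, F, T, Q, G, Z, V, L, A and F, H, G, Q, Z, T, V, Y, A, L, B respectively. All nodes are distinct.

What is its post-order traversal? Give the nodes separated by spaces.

The first element of pre-order is the root; it splits in-order into left and right subtrees.
Root B: left subtree has 10 nodes {F, H, G, Q, Z, T, V, Y, A, L}, right has 0 { }.
  Root Y: left subtree has 7 nodes {F, H, G, Q, Z, T, V}, right has 2 {A, L}.
    Root H: left subtree has 1 node {F}, right has 5 {G, Q, Z, T, V}.
      Root T: left subtree has 3 nodes {G, Q, Z}, right has 1 {V}.
        Root Q: left subtree has 1 node {G}, right has 1 {Z}.
    Root L: left subtree has 1 node {A}, right has 0 { }.

F G Z Q V T H A L Y B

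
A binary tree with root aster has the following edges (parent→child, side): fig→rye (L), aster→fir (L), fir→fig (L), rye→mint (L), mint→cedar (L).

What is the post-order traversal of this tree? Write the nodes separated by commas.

Post-order visits the left subtree, then the right subtree, then the node.
At aster: go left to fir.
  At fir: go left to fig.
    At fig: go left to rye.
      At rye: go left to mint.
        At mint: go left to cedar.
          cedar is a leaf — visit cedar.
        At mint: no right child.
        Visit mint.
      At rye: no right child.
      Visit rye.
    At fig: no right child.
    Visit fig.
  At fir: no right child.
  Visit fir.
At aster: no right child.
Visit aster.

cedar, mint, rye, fig, fir, aster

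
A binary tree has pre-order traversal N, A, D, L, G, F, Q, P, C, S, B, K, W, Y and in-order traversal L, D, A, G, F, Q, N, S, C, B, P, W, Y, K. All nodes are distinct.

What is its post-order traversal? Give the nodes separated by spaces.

The first element of pre-order is the root; it splits in-order into left and right subtrees.
Root N: left subtree has 6 nodes {L, D, A, G, F, Q}, right has 7 {S, C, B, P, W, Y, K}.
  Root A: left subtree has 2 nodes {L, D}, right has 3 {G, F, Q}.
    Root D: left subtree has 1 node {L}, right has 0 { }.
    Root G: left subtree has 0 nodes { }, right has 2 {F, Q}.
      Root F: left subtree has 0 nodes { }, right has 1 {Q}.
  Root P: left subtree has 3 nodes {S, C, B}, right has 3 {W, Y, K}.
    Root C: left subtree has 1 node {S}, right has 1 {B}.
    Root K: left subtree has 2 nodes {W, Y}, right has 0 { }.
      Root W: left subtree has 0 nodes { }, right has 1 {Y}.

L D Q F G A S B C Y W K P N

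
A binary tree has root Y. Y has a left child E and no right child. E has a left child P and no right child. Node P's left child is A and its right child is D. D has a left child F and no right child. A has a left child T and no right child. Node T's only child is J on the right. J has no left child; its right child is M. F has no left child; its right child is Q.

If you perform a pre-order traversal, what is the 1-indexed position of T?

Pre-order visits the node, then its left subtree, then its right subtree.
Visit Y.
At Y: go left to E.
  Visit E.
  At E: go left to P.
    Visit P.
    At P: go left to A.
      Visit A.
      At A: go left to T.
        Visit T.
        At T: no left child.
        At T: go right to J.
          Visit J.
          At J: no left child.
          At J: go right to M.
            M is a leaf — visit M.
      At A: no right child.
    At P: go right to D.
      Visit D.
      At D: go left to F.
        Visit F.
        At F: no left child.
        At F: go right to Q.
          Q is a leaf — visit Q.
      At D: no right child.
  At E: no right child.
At Y: no right child.
Full pre-order sequence: Y, E, P, A, T, J, M, D, F, Q.

5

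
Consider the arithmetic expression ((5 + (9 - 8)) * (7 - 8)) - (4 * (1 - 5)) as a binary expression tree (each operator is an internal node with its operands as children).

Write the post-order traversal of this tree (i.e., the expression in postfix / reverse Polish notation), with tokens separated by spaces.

5 9 8 - + 7 8 - * 4 1 5 - * -

Post-order on an expression tree gives postfix notation: for each operator, emit left operand, right operand, then the operator.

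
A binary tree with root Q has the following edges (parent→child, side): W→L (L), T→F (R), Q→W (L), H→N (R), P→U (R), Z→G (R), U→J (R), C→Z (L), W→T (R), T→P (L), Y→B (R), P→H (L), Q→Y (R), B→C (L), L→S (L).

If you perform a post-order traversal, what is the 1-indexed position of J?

5

Post-order visits the left subtree, then the right subtree, then the node.
At Q: go left to W.
  At W: go left to L.
    At L: go left to S.
      S is a leaf — visit S.
    At L: no right child.
    Visit L.
  At W: go right to T.
    At T: go left to P.
      At P: go left to H.
        At H: no left child.
        At H: go right to N.
          N is a leaf — visit N.
        Visit H.
      At P: go right to U.
        At U: no left child.
        At U: go right to J.
          J is a leaf — visit J.
        Visit U.
      Visit P.
    At T: go right to F.
      F is a leaf — visit F.
    Visit T.
  Visit W.
At Q: go right to Y.
  At Y: no left child.
  At Y: go right to B.
    At B: go left to C.
      At C: go left to Z.
        At Z: no left child.
        At Z: go right to G.
          G is a leaf — visit G.
        Visit Z.
      At C: no right child.
      Visit C.
    At B: no right child.
    Visit B.
  Visit Y.
Visit Q.
Full post-order sequence: S, L, N, H, J, U, P, F, T, W, G, Z, C, B, Y, Q.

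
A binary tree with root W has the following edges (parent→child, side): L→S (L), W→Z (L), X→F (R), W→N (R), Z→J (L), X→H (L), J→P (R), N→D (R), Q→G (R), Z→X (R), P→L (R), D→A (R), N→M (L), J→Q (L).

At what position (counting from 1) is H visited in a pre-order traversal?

10

Pre-order visits the node, then its left subtree, then its right subtree.
Visit W.
At W: go left to Z.
  Visit Z.
  At Z: go left to J.
    Visit J.
    At J: go left to Q.
      Visit Q.
      At Q: no left child.
      At Q: go right to G.
        G is a leaf — visit G.
    At J: go right to P.
      Visit P.
      At P: no left child.
      At P: go right to L.
        Visit L.
        At L: go left to S.
          S is a leaf — visit S.
        At L: no right child.
  At Z: go right to X.
    Visit X.
    At X: go left to H.
      H is a leaf — visit H.
    At X: go right to F.
      F is a leaf — visit F.
At W: go right to N.
  Visit N.
  At N: go left to M.
    M is a leaf — visit M.
  At N: go right to D.
    Visit D.
    At D: no left child.
    At D: go right to A.
      A is a leaf — visit A.
Full pre-order sequence: W, Z, J, Q, G, P, L, S, X, H, F, N, M, D, A.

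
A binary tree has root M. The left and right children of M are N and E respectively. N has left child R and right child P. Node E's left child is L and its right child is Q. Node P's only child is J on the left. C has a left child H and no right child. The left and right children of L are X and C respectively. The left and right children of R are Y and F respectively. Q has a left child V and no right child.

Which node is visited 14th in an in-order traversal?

Q

In-order visits the left subtree, then the node, then the right subtree.
At M: go left to N.
  At N: go left to R.
    At R: go left to Y.
      Y is a leaf — visit Y.
    Visit R.
    At R: go right to F.
      F is a leaf — visit F.
  Visit N.
  At N: go right to P.
    At P: go left to J.
      J is a leaf — visit J.
    Visit P.
    At P: no right child.
Visit M.
At M: go right to E.
  At E: go left to L.
    At L: go left to X.
      X is a leaf — visit X.
    Visit L.
    At L: go right to C.
      At C: go left to H.
        H is a leaf — visit H.
      Visit C.
      At C: no right child.
  Visit E.
  At E: go right to Q.
    At Q: go left to V.
      V is a leaf — visit V.
    Visit Q.
    At Q: no right child.
Full in-order sequence: Y, R, F, N, J, P, M, X, L, H, C, E, V, Q.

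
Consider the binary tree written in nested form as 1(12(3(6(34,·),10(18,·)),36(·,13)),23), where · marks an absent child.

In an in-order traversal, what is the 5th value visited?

10

In-order visits the left subtree, then the node, then the right subtree.
At 1: go left to 12.
  At 12: go left to 3.
    At 3: go left to 6.
      At 6: go left to 34.
        34 is a leaf — visit 34.
      Visit 6.
      At 6: no right child.
    Visit 3.
    At 3: go right to 10.
      At 10: go left to 18.
        18 is a leaf — visit 18.
      Visit 10.
      At 10: no right child.
  Visit 12.
  At 12: go right to 36.
    At 36: no left child.
    Visit 36.
    At 36: go right to 13.
      13 is a leaf — visit 13.
Visit 1.
At 1: go right to 23.
  23 is a leaf — visit 23.
Full in-order sequence: 34, 6, 3, 18, 10, 12, 36, 13, 1, 23.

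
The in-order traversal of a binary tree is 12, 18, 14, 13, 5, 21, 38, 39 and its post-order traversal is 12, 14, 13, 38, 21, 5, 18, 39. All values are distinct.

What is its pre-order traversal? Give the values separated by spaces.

The last element of post-order is the root; it splits in-order into left and right subtrees.
Root 39: left subtree has 7 nodes {12, 18, 14, 13, 5, 21, 38}, right has 0 { }.
  Root 18: left subtree has 1 node {12}, right has 5 {14, 13, 5, 21, 38}.
    Root 5: left subtree has 2 nodes {14, 13}, right has 2 {21, 38}.
      Root 13: left subtree has 1 node {14}, right has 0 { }.
      Root 21: left subtree has 0 nodes { }, right has 1 {38}.

39 18 12 5 13 14 21 38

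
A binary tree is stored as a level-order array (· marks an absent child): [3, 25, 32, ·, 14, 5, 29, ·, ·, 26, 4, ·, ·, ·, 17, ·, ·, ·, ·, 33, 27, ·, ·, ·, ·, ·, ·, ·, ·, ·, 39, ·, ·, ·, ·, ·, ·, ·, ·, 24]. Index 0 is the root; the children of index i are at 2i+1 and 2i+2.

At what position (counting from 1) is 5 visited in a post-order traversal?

Post-order visits the left subtree, then the right subtree, then the node.
At 3: go left to 25.
  At 25: no left child.
  At 25: go right to 14.
    At 14: go left to 26.
      At 26: go left to 33.
        At 33: go left to 24.
          24 is a leaf — visit 24.
        At 33: no right child.
        Visit 33.
      At 26: go right to 27.
        27 is a leaf — visit 27.
      Visit 26.
    At 14: go right to 4.
      4 is a leaf — visit 4.
    Visit 14.
  Visit 25.
At 3: go right to 32.
  At 32: go left to 5.
    5 is a leaf — visit 5.
  At 32: go right to 29.
    At 29: no left child.
    At 29: go right to 17.
      At 17: no left child.
      At 17: go right to 39.
        39 is a leaf — visit 39.
      Visit 17.
    Visit 29.
  Visit 32.
Visit 3.
Full post-order sequence: 24, 33, 27, 26, 4, 14, 25, 5, 39, 17, 29, 32, 3.

8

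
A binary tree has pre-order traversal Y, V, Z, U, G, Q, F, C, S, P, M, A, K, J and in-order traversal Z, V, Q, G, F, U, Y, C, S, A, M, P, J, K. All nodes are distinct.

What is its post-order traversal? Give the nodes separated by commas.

Z, Q, F, G, U, V, A, M, J, K, P, S, C, Y

The first element of pre-order is the root; it splits in-order into left and right subtrees.
Root Y: left subtree has 6 nodes {Z, V, Q, G, F, U}, right has 7 {C, S, A, M, P, J, K}.
  Root V: left subtree has 1 node {Z}, right has 4 {Q, G, F, U}.
    Root U: left subtree has 3 nodes {Q, G, F}, right has 0 { }.
      Root G: left subtree has 1 node {Q}, right has 1 {F}.
  Root C: left subtree has 0 nodes { }, right has 6 {S, A, M, P, J, K}.
    Root S: left subtree has 0 nodes { }, right has 5 {A, M, P, J, K}.
      Root P: left subtree has 2 nodes {A, M}, right has 2 {J, K}.
        Root M: left subtree has 1 node {A}, right has 0 { }.
        Root K: left subtree has 1 node {J}, right has 0 { }.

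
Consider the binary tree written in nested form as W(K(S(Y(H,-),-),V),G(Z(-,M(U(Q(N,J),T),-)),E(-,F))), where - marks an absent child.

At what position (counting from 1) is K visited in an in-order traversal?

In-order visits the left subtree, then the node, then the right subtree.
At W: go left to K.
  At K: go left to S.
    At S: go left to Y.
      At Y: go left to H.
        H is a leaf — visit H.
      Visit Y.
      At Y: no right child.
    Visit S.
    At S: no right child.
  Visit K.
  At K: go right to V.
    V is a leaf — visit V.
Visit W.
At W: go right to G.
  At G: go left to Z.
    At Z: no left child.
    Visit Z.
    At Z: go right to M.
      At M: go left to U.
        At U: go left to Q.
          At Q: go left to N.
            N is a leaf — visit N.
          Visit Q.
          At Q: go right to J.
            J is a leaf — visit J.
        Visit U.
        At U: go right to T.
          T is a leaf — visit T.
      Visit M.
      At M: no right child.
  Visit G.
  At G: go right to E.
    At E: no left child.
    Visit E.
    At E: go right to F.
      F is a leaf — visit F.
Full in-order sequence: H, Y, S, K, V, W, Z, N, Q, J, U, T, M, G, E, F.

4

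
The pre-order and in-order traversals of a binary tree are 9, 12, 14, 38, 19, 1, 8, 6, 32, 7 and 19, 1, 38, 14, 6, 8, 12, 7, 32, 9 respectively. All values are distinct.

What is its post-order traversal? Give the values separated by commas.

1, 19, 38, 6, 8, 14, 7, 32, 12, 9

The first element of pre-order is the root; it splits in-order into left and right subtrees.
Root 9: left subtree has 9 nodes {19, 1, 38, 14, 6, 8, 12, 7, 32}, right has 0 { }.
  Root 12: left subtree has 6 nodes {19, 1, 38, 14, 6, 8}, right has 2 {7, 32}.
    Root 14: left subtree has 3 nodes {19, 1, 38}, right has 2 {6, 8}.
      Root 38: left subtree has 2 nodes {19, 1}, right has 0 { }.
        Root 19: left subtree has 0 nodes { }, right has 1 {1}.
      Root 8: left subtree has 1 node {6}, right has 0 { }.
    Root 32: left subtree has 1 node {7}, right has 0 { }.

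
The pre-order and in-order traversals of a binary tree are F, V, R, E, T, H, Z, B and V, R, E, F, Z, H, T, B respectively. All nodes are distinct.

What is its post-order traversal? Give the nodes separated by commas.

The first element of pre-order is the root; it splits in-order into left and right subtrees.
Root F: left subtree has 3 nodes {V, R, E}, right has 4 {Z, H, T, B}.
  Root V: left subtree has 0 nodes { }, right has 2 {R, E}.
    Root R: left subtree has 0 nodes { }, right has 1 {E}.
  Root T: left subtree has 2 nodes {Z, H}, right has 1 {B}.
    Root H: left subtree has 1 node {Z}, right has 0 { }.

E, R, V, Z, H, B, T, F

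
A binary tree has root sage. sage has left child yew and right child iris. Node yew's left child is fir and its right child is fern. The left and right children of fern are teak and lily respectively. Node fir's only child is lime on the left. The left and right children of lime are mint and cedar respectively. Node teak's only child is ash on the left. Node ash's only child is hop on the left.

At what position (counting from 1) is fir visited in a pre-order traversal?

3

Pre-order visits the node, then its left subtree, then its right subtree.
Visit sage.
At sage: go left to yew.
  Visit yew.
  At yew: go left to fir.
    Visit fir.
    At fir: go left to lime.
      Visit lime.
      At lime: go left to mint.
        mint is a leaf — visit mint.
      At lime: go right to cedar.
        cedar is a leaf — visit cedar.
    At fir: no right child.
  At yew: go right to fern.
    Visit fern.
    At fern: go left to teak.
      Visit teak.
      At teak: go left to ash.
        Visit ash.
        At ash: go left to hop.
          hop is a leaf — visit hop.
        At ash: no right child.
      At teak: no right child.
    At fern: go right to lily.
      lily is a leaf — visit lily.
At sage: go right to iris.
  iris is a leaf — visit iris.
Full pre-order sequence: sage, yew, fir, lime, mint, cedar, fern, teak, ash, hop, lily, iris.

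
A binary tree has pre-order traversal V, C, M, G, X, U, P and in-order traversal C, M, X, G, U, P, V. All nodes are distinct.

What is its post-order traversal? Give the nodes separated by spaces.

X P U G M C V

The first element of pre-order is the root; it splits in-order into left and right subtrees.
Root V: left subtree has 6 nodes {C, M, X, G, U, P}, right has 0 { }.
  Root C: left subtree has 0 nodes { }, right has 5 {M, X, G, U, P}.
    Root M: left subtree has 0 nodes { }, right has 4 {X, G, U, P}.
      Root G: left subtree has 1 node {X}, right has 2 {U, P}.
        Root U: left subtree has 0 nodes { }, right has 1 {P}.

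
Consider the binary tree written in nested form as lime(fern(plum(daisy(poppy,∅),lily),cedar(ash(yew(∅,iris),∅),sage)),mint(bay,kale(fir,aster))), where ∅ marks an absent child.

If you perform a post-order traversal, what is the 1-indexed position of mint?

15

Post-order visits the left subtree, then the right subtree, then the node.
At lime: go left to fern.
  At fern: go left to plum.
    At plum: go left to daisy.
      At daisy: go left to poppy.
        poppy is a leaf — visit poppy.
      At daisy: no right child.
      Visit daisy.
    At plum: go right to lily.
      lily is a leaf — visit lily.
    Visit plum.
  At fern: go right to cedar.
    At cedar: go left to ash.
      At ash: go left to yew.
        At yew: no left child.
        At yew: go right to iris.
          iris is a leaf — visit iris.
        Visit yew.
      At ash: no right child.
      Visit ash.
    At cedar: go right to sage.
      sage is a leaf — visit sage.
    Visit cedar.
  Visit fern.
At lime: go right to mint.
  At mint: go left to bay.
    bay is a leaf — visit bay.
  At mint: go right to kale.
    At kale: go left to fir.
      fir is a leaf — visit fir.
    At kale: go right to aster.
      aster is a leaf — visit aster.
    Visit kale.
  Visit mint.
Visit lime.
Full post-order sequence: poppy, daisy, lily, plum, iris, yew, ash, sage, cedar, fern, bay, fir, aster, kale, mint, lime.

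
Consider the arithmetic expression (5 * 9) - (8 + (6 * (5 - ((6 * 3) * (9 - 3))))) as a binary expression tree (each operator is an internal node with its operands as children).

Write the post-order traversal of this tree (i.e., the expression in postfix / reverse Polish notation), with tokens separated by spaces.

5 9 * 8 6 5 6 3 * 9 3 - * - * + -

Post-order on an expression tree gives postfix notation: for each operator, emit left operand, right operand, then the operator.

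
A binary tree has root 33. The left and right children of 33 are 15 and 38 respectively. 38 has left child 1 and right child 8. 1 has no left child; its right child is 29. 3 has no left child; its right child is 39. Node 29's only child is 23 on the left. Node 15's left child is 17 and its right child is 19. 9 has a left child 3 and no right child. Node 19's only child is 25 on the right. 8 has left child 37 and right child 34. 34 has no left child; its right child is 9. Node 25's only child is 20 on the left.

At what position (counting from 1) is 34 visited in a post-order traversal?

13

Post-order visits the left subtree, then the right subtree, then the node.
At 33: go left to 15.
  At 15: go left to 17.
    17 is a leaf — visit 17.
  At 15: go right to 19.
    At 19: no left child.
    At 19: go right to 25.
      At 25: go left to 20.
        20 is a leaf — visit 20.
      At 25: no right child.
      Visit 25.
    Visit 19.
  Visit 15.
At 33: go right to 38.
  At 38: go left to 1.
    At 1: no left child.
    At 1: go right to 29.
      At 29: go left to 23.
        23 is a leaf — visit 23.
      At 29: no right child.
      Visit 29.
    Visit 1.
  At 38: go right to 8.
    At 8: go left to 37.
      37 is a leaf — visit 37.
    At 8: go right to 34.
      At 34: no left child.
      At 34: go right to 9.
        At 9: go left to 3.
          At 3: no left child.
          At 3: go right to 39.
            39 is a leaf — visit 39.
          Visit 3.
        At 9: no right child.
        Visit 9.
      Visit 34.
    Visit 8.
  Visit 38.
Visit 33.
Full post-order sequence: 17, 20, 25, 19, 15, 23, 29, 1, 37, 39, 3, 9, 34, 8, 38, 33.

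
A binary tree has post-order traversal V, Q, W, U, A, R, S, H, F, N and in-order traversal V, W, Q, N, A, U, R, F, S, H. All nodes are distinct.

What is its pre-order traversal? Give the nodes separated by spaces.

The last element of post-order is the root; it splits in-order into left and right subtrees.
Root N: left subtree has 3 nodes {V, W, Q}, right has 6 {A, U, R, F, S, H}.
  Root W: left subtree has 1 node {V}, right has 1 {Q}.
  Root F: left subtree has 3 nodes {A, U, R}, right has 2 {S, H}.
    Root R: left subtree has 2 nodes {A, U}, right has 0 { }.
      Root A: left subtree has 0 nodes { }, right has 1 {U}.
    Root H: left subtree has 1 node {S}, right has 0 { }.

N W V Q F R A U H S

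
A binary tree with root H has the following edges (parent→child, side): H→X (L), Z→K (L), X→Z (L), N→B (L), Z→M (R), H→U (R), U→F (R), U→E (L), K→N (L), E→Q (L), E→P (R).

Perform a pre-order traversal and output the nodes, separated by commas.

Pre-order visits the node, then its left subtree, then its right subtree.
Visit H.
At H: go left to X.
  Visit X.
  At X: go left to Z.
    Visit Z.
    At Z: go left to K.
      Visit K.
      At K: go left to N.
        Visit N.
        At N: go left to B.
          B is a leaf — visit B.
        At N: no right child.
      At K: no right child.
    At Z: go right to M.
      M is a leaf — visit M.
  At X: no right child.
At H: go right to U.
  Visit U.
  At U: go left to E.
    Visit E.
    At E: go left to Q.
      Q is a leaf — visit Q.
    At E: go right to P.
      P is a leaf — visit P.
  At U: go right to F.
    F is a leaf — visit F.

H, X, Z, K, N, B, M, U, E, Q, P, F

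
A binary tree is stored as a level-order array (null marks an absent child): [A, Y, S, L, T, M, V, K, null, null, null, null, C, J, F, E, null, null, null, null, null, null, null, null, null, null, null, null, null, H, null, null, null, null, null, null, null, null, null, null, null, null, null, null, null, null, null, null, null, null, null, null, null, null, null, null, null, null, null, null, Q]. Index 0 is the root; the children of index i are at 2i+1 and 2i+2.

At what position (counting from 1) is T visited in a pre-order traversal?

Pre-order visits the node, then its left subtree, then its right subtree.
Visit A.
At A: go left to Y.
  Visit Y.
  At Y: go left to L.
    Visit L.
    At L: go left to K.
      Visit K.
      At K: go left to E.
        E is a leaf — visit E.
      At K: no right child.
    At L: no right child.
  At Y: go right to T.
    T is a leaf — visit T.
At A: go right to S.
  Visit S.
  At S: go left to M.
    Visit M.
    At M: no left child.
    At M: go right to C.
      C is a leaf — visit C.
  At S: go right to V.
    Visit V.
    At V: go left to J.
      J is a leaf — visit J.
    At V: go right to F.
      Visit F.
      At F: go left to H.
        Visit H.
        At H: no left child.
        At H: go right to Q.
          Q is a leaf — visit Q.
      At F: no right child.
Full pre-order sequence: A, Y, L, K, E, T, S, M, C, V, J, F, H, Q.

6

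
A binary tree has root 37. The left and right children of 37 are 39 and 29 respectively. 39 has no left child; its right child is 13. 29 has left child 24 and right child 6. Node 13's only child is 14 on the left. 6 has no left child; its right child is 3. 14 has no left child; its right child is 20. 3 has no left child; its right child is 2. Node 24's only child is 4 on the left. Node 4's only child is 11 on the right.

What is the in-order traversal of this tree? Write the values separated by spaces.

39 14 20 13 37 4 11 24 29 6 3 2

In-order visits the left subtree, then the node, then the right subtree.
At 37: go left to 39.
  At 39: no left child.
  Visit 39.
  At 39: go right to 13.
    At 13: go left to 14.
      At 14: no left child.
      Visit 14.
      At 14: go right to 20.
        20 is a leaf — visit 20.
    Visit 13.
    At 13: no right child.
Visit 37.
At 37: go right to 29.
  At 29: go left to 24.
    At 24: go left to 4.
      At 4: no left child.
      Visit 4.
      At 4: go right to 11.
        11 is a leaf — visit 11.
    Visit 24.
    At 24: no right child.
  Visit 29.
  At 29: go right to 6.
    At 6: no left child.
    Visit 6.
    At 6: go right to 3.
      At 3: no left child.
      Visit 3.
      At 3: go right to 2.
        2 is a leaf — visit 2.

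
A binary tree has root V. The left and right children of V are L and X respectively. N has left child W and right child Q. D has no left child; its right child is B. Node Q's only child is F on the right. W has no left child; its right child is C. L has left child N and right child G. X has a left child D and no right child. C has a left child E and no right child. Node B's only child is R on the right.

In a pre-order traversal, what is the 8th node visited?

Pre-order visits the node, then its left subtree, then its right subtree.
Visit V.
At V: go left to L.
  Visit L.
  At L: go left to N.
    Visit N.
    At N: go left to W.
      Visit W.
      At W: no left child.
      At W: go right to C.
        Visit C.
        At C: go left to E.
          E is a leaf — visit E.
        At C: no right child.
    At N: go right to Q.
      Visit Q.
      At Q: no left child.
      At Q: go right to F.
        F is a leaf — visit F.
  At L: go right to G.
    G is a leaf — visit G.
At V: go right to X.
  Visit X.
  At X: go left to D.
    Visit D.
    At D: no left child.
    At D: go right to B.
      Visit B.
      At B: no left child.
      At B: go right to R.
        R is a leaf — visit R.
  At X: no right child.
Full pre-order sequence: V, L, N, W, C, E, Q, F, G, X, D, B, R.

F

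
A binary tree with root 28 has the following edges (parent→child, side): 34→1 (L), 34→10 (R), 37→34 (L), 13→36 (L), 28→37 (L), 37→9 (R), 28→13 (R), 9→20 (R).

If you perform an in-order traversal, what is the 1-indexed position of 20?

In-order visits the left subtree, then the node, then the right subtree.
At 28: go left to 37.
  At 37: go left to 34.
    At 34: go left to 1.
      1 is a leaf — visit 1.
    Visit 34.
    At 34: go right to 10.
      10 is a leaf — visit 10.
  Visit 37.
  At 37: go right to 9.
    At 9: no left child.
    Visit 9.
    At 9: go right to 20.
      20 is a leaf — visit 20.
Visit 28.
At 28: go right to 13.
  At 13: go left to 36.
    36 is a leaf — visit 36.
  Visit 13.
  At 13: no right child.
Full in-order sequence: 1, 34, 10, 37, 9, 20, 28, 36, 13.

6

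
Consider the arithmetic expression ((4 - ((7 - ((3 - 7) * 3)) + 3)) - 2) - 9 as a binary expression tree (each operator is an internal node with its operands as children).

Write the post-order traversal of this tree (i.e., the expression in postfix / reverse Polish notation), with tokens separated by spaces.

4 7 3 7 - 3 * - 3 + - 2 - 9 -

Post-order on an expression tree gives postfix notation: for each operator, emit left operand, right operand, then the operator.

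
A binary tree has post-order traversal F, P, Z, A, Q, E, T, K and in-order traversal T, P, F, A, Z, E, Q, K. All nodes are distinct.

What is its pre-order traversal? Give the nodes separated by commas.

The last element of post-order is the root; it splits in-order into left and right subtrees.
Root K: left subtree has 7 nodes {T, P, F, A, Z, E, Q}, right has 0 { }.
  Root T: left subtree has 0 nodes { }, right has 6 {P, F, A, Z, E, Q}.
    Root E: left subtree has 4 nodes {P, F, A, Z}, right has 1 {Q}.
      Root A: left subtree has 2 nodes {P, F}, right has 1 {Z}.
        Root P: left subtree has 0 nodes { }, right has 1 {F}.

K, T, E, A, P, F, Z, Q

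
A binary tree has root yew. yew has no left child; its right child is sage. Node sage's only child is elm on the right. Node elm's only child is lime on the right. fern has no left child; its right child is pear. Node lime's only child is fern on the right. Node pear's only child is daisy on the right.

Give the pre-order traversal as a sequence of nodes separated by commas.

Pre-order visits the node, then its left subtree, then its right subtree.
Visit yew.
At yew: no left child.
At yew: go right to sage.
  Visit sage.
  At sage: no left child.
  At sage: go right to elm.
    Visit elm.
    At elm: no left child.
    At elm: go right to lime.
      Visit lime.
      At lime: no left child.
      At lime: go right to fern.
        Visit fern.
        At fern: no left child.
        At fern: go right to pear.
          Visit pear.
          At pear: no left child.
          At pear: go right to daisy.
            daisy is a leaf — visit daisy.

yew, sage, elm, lime, fern, pear, daisy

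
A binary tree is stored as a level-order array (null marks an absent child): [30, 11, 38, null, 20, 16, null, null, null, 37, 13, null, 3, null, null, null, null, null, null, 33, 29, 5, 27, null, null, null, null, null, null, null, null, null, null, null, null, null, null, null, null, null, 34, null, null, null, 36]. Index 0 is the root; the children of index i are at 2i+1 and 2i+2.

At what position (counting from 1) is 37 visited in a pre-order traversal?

Pre-order visits the node, then its left subtree, then its right subtree.
Visit 30.
At 30: go left to 11.
  Visit 11.
  At 11: no left child.
  At 11: go right to 20.
    Visit 20.
    At 20: go left to 37.
      Visit 37.
      At 37: go left to 33.
        Visit 33.
        At 33: no left child.
        At 33: go right to 34.
          34 is a leaf — visit 34.
      At 37: go right to 29.
        29 is a leaf — visit 29.
    At 20: go right to 13.
      Visit 13.
      At 13: go left to 5.
        Visit 5.
        At 5: no left child.
        At 5: go right to 36.
          36 is a leaf — visit 36.
      At 13: go right to 27.
        27 is a leaf — visit 27.
At 30: go right to 38.
  Visit 38.
  At 38: go left to 16.
    Visit 16.
    At 16: no left child.
    At 16: go right to 3.
      3 is a leaf — visit 3.
  At 38: no right child.
Full pre-order sequence: 30, 11, 20, 37, 33, 34, 29, 13, 5, 36, 27, 38, 16, 3.

4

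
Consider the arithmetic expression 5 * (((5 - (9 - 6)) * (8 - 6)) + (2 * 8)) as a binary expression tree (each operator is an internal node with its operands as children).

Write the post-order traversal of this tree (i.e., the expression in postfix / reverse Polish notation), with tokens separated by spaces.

5 5 9 6 - - 8 6 - * 2 8 * + *

Post-order on an expression tree gives postfix notation: for each operator, emit left operand, right operand, then the operator.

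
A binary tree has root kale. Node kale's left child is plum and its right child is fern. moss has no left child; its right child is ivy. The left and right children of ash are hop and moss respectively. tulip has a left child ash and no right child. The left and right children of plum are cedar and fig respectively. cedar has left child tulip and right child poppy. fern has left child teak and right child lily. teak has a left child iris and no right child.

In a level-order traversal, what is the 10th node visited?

iris

Level-order visits nodes level by level from the root, left to right within each level.
Level 0: kale
Level 1: plum, fern
Level 2: cedar, fig, teak, lily
Level 3: tulip, poppy, iris
Level 4: ash
Level 5: hop, moss
Level 6: ivy
Full level-order sequence: kale, plum, fern, cedar, fig, teak, lily, tulip, poppy, iris, ash, hop, moss, ivy.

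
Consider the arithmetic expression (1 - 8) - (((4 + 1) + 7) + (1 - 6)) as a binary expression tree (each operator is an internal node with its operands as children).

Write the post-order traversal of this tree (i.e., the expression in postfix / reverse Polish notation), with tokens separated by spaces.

1 8 - 4 1 + 7 + 1 6 - + -

Post-order on an expression tree gives postfix notation: for each operator, emit left operand, right operand, then the operator.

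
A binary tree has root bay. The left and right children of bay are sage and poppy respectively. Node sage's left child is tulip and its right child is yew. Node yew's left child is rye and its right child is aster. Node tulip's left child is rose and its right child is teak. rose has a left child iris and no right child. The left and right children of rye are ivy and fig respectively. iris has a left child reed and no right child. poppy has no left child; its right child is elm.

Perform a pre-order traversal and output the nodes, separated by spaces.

Pre-order visits the node, then its left subtree, then its right subtree.
Visit bay.
At bay: go left to sage.
  Visit sage.
  At sage: go left to tulip.
    Visit tulip.
    At tulip: go left to rose.
      Visit rose.
      At rose: go left to iris.
        Visit iris.
        At iris: go left to reed.
          reed is a leaf — visit reed.
        At iris: no right child.
      At rose: no right child.
    At tulip: go right to teak.
      teak is a leaf — visit teak.
  At sage: go right to yew.
    Visit yew.
    At yew: go left to rye.
      Visit rye.
      At rye: go left to ivy.
        ivy is a leaf — visit ivy.
      At rye: go right to fig.
        fig is a leaf — visit fig.
    At yew: go right to aster.
      aster is a leaf — visit aster.
At bay: go right to poppy.
  Visit poppy.
  At poppy: no left child.
  At poppy: go right to elm.
    elm is a leaf — visit elm.

bay sage tulip rose iris reed teak yew rye ivy fig aster poppy elm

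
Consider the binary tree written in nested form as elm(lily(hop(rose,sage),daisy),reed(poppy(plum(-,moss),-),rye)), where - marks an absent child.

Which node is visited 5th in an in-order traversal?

daisy

In-order visits the left subtree, then the node, then the right subtree.
At elm: go left to lily.
  At lily: go left to hop.
    At hop: go left to rose.
      rose is a leaf — visit rose.
    Visit hop.
    At hop: go right to sage.
      sage is a leaf — visit sage.
  Visit lily.
  At lily: go right to daisy.
    daisy is a leaf — visit daisy.
Visit elm.
At elm: go right to reed.
  At reed: go left to poppy.
    At poppy: go left to plum.
      At plum: no left child.
      Visit plum.
      At plum: go right to moss.
        moss is a leaf — visit moss.
    Visit poppy.
    At poppy: no right child.
  Visit reed.
  At reed: go right to rye.
    rye is a leaf — visit rye.
Full in-order sequence: rose, hop, sage, lily, daisy, elm, plum, moss, poppy, reed, rye.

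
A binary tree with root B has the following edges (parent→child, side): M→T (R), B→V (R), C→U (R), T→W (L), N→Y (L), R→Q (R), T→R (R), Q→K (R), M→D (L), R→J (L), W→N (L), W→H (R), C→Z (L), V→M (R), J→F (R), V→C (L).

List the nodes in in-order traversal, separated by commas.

B, Z, C, U, V, D, M, Y, N, W, H, T, J, F, R, Q, K

In-order visits the left subtree, then the node, then the right subtree.
At B: no left child.
Visit B.
At B: go right to V.
  At V: go left to C.
    At C: go left to Z.
      Z is a leaf — visit Z.
    Visit C.
    At C: go right to U.
      U is a leaf — visit U.
  Visit V.
  At V: go right to M.
    At M: go left to D.
      D is a leaf — visit D.
    Visit M.
    At M: go right to T.
      At T: go left to W.
        At W: go left to N.
          At N: go left to Y.
            Y is a leaf — visit Y.
          Visit N.
          At N: no right child.
        Visit W.
        At W: go right to H.
          H is a leaf — visit H.
      Visit T.
      At T: go right to R.
        At R: go left to J.
          At J: no left child.
          Visit J.
          At J: go right to F.
            F is a leaf — visit F.
        Visit R.
        At R: go right to Q.
          At Q: no left child.
          Visit Q.
          At Q: go right to K.
            K is a leaf — visit K.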